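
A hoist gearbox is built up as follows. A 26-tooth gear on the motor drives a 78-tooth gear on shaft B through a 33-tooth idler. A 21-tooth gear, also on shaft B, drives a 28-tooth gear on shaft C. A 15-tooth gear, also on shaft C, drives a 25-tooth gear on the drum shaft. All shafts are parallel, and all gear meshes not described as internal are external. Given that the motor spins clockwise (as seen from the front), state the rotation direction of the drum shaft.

clockwise

the motor → shaft B: driver → idler → driven is 2 external meshes, 2 reversals → CW.
shaft B → shaft C: external mesh, 1 reversal → CCW.
shaft C → the drum shaft: external mesh, 1 reversal → CW.
4 reversals in total — an even number — so the drum shaft turns the same way as the motor.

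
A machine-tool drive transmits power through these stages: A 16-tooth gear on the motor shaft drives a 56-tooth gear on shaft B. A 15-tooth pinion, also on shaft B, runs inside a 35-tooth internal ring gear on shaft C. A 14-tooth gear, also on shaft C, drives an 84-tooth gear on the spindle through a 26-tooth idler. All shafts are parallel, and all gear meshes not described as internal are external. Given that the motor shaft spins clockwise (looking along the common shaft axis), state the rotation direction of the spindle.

anticlockwise

the motor shaft → shaft B: external mesh, 1 reversal → CCW.
shaft B → shaft C: internal mesh, same direction → CCW.
shaft C → the spindle: driver → idler → driven is 2 external meshes, 2 reversals → CCW.
3 reversals in total — an odd number — so the spindle turns opposite to the motor shaft.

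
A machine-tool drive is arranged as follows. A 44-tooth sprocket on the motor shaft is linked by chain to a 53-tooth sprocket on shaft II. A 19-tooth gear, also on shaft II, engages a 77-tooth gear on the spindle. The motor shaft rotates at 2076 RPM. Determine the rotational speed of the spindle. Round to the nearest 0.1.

425.3 RPM

Chain: ratio = 53/44 = 1.2045, so shaft II turns at 2076 / 1.2045 = 1723.5 RPM.
Gear mesh: ratio = 77/19 = 4.0526, so the spindle turns at 1723.5 / 4.0526 = 425.27 RPM.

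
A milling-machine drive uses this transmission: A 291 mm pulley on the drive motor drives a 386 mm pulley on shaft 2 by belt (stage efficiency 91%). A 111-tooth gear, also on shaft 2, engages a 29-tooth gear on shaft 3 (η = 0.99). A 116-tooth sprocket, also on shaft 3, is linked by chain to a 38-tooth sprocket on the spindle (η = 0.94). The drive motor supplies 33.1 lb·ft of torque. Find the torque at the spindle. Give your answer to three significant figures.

3.18 lb·ft

Belt: ratio = 386/291 = 1.3265; torque at shaft 2 = 33.1 × 1.3265 × 0.91 = 39.954 lb·ft.
Gear mesh: ratio = 29/111 = 0.26126; torque at shaft 3 = 39.954 × 0.26126 × 0.99 = 10.334 lb·ft.
Chain: ratio = 38/116 = 0.32759; torque at the spindle = 10.334 × 0.32759 × 0.94 = 3.1822 lb·ft.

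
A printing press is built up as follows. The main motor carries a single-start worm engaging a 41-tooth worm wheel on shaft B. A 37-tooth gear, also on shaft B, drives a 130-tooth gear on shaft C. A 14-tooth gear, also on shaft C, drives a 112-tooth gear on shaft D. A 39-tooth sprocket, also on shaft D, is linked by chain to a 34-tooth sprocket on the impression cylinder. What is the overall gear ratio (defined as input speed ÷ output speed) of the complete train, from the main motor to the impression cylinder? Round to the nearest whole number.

1005

Each stage contributes driven/driver: worm 41/1 = 41, gear mesh 130/37 = 3.5135, gear mesh 112/14 = 8, chain 34/39 = 0.87179.
Overall: 41 × 3.5135 × 8 × 0.87179 = 1004.7.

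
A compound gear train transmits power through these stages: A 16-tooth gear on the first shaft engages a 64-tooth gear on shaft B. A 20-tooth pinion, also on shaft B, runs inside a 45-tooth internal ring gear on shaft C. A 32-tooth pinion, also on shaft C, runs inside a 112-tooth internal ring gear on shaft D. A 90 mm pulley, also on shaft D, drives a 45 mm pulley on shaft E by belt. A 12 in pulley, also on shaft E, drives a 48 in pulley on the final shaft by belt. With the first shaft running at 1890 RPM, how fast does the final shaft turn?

gear mesh 64/16 = 4 → 1890/4 = 472.5 RPM
internal gear 45/20 = 2.25 → 472.5/2.25 = 210 RPM
internal gear 112/32 = 3.5 → 210/3.5 = 60 RPM
belt 45/90 = 0.5 → 60/0.5 = 120 RPM
belt 48/12 = 4 → 120/4 = 30 RPM

30 RPM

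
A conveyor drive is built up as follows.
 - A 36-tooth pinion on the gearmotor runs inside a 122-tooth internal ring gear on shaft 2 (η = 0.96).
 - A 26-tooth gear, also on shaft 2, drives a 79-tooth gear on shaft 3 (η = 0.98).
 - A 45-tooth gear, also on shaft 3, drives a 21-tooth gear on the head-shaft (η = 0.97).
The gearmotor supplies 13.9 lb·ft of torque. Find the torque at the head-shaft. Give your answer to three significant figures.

61.0 lb·ft

After the internal gear (122/36): 13.9 × 3.3889 × 0.96 = 45.221 lb·ft
After the gear mesh (79/26): 45.221 × 3.0385 × 0.98 = 134.66 lb·ft
After the gear mesh (21/45): 134.66 × 0.46667 × 0.97 = 60.954 lb·ft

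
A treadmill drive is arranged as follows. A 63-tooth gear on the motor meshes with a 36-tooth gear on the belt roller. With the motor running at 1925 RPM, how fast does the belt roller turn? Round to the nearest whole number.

3369 RPM

the motor → the belt roller (gear mesh, 36/63): 1925 ÷ 0.57143 = 3368.8 RPM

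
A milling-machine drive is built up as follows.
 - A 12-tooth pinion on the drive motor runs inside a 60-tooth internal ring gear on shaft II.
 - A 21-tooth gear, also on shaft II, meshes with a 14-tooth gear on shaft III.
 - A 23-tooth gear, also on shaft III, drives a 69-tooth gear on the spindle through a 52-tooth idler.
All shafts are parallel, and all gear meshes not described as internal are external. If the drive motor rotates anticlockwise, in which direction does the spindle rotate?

clockwise

the drive motor → shaft II: internal mesh, same direction → CCW.
shaft II → shaft III: external mesh, 1 reversal → CW.
shaft III → the spindle: driver → idler → driven is 2 external meshes, 2 reversals → CW.
3 reversals in total — an odd number — so the spindle turns opposite to the drive motor.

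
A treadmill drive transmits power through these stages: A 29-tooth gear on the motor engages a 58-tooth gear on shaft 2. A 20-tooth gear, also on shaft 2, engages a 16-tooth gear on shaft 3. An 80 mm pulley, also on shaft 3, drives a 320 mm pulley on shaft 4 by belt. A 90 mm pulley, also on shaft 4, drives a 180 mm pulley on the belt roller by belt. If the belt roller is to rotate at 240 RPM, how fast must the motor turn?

3072 RPM

Overall ratio R = 2 × 0.8 × 4 × 2 = 12.8.
Required input speed = output speed × R = 240 × 12.8 = 3072 RPM.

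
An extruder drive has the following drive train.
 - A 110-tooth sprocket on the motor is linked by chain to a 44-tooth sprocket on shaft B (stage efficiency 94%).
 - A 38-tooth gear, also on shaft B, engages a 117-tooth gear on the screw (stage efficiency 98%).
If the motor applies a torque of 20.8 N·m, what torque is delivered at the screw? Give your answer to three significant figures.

23.6 N·m

Chain: ratio = 44/110 = 0.4; torque at shaft B = 20.8 × 0.4 × 0.94 = 7.8208 N·m.
Gear mesh: ratio = 117/38 = 3.0789; torque at the screw = 7.8208 × 3.0789 × 0.98 = 23.598 N·m.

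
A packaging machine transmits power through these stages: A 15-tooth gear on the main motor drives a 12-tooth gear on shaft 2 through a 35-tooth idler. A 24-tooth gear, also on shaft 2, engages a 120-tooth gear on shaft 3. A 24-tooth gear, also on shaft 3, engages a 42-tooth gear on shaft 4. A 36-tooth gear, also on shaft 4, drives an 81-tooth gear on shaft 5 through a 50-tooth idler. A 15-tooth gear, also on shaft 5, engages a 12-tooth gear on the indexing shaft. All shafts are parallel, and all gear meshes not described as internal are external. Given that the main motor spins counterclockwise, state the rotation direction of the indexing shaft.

the main motor → shaft 2: driver → idler → driven is 2 external meshes, 2 reversals → CCW.
shaft 2 → shaft 3: external mesh, 1 reversal → CW.
shaft 3 → shaft 4: external mesh, 1 reversal → CCW.
shaft 4 → shaft 5: driver → idler → driven is 2 external meshes, 2 reversals → CCW.
shaft 5 → the indexing shaft: external mesh, 1 reversal → CW.
7 reversals in total — an odd number — so the indexing shaft turns opposite to the main motor.

clockwise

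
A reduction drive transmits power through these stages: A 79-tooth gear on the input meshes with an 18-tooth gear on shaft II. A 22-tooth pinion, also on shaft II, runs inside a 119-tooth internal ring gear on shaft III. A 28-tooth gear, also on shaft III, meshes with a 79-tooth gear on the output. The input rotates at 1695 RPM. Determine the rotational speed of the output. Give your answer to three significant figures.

487 RPM

Gear mesh: ratio = 18/79 = 0.22785, so shaft II turns at 1695 / 0.22785 = 7439.2 RPM.
Internal gear: ratio = 119/22 = 5.4091, so shaft III turns at 7439.2 / 5.4091 = 1375.3 RPM.
Gear mesh: ratio = 79/28 = 2.8214, so the output turns at 1375.3 / 2.8214 = 487.45 RPM.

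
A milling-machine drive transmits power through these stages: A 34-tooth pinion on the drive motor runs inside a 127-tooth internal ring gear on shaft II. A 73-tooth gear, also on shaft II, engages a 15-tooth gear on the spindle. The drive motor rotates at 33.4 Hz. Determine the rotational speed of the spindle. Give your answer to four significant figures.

43.52 Hz

internal gear 127/34 = 3.7353 → 33.4/3.7353 = 8.9417 Hz
gear mesh 15/73 = 0.20548 → 8.9417/0.20548 = 43.516 Hz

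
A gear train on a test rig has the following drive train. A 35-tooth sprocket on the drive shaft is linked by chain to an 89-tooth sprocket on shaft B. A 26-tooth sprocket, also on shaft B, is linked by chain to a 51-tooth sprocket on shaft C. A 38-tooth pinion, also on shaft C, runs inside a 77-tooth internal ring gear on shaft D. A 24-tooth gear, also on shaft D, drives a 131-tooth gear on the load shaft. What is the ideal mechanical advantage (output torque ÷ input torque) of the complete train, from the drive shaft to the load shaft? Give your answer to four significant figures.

Each stage contributes driven/driver: chain 89/35 = 2.5429, chain 51/26 = 1.9615, internal gear 77/38 = 2.0263, gear mesh 131/24 = 5.4583.
Overall: 2.5429 × 1.9615 × 2.0263 × 5.4583 = 55.168.

55.17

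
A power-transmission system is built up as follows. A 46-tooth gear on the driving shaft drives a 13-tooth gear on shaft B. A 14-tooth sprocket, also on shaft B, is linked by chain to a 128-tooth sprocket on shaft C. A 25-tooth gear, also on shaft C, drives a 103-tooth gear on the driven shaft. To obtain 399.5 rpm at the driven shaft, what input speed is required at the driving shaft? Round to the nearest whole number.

Overall ratio R = 0.28261 × 9.1429 × 4.12 = 10.645.
Required input speed = output speed × R = 399.5 × 10.645 = 4252.9 rpm.

4253 rpm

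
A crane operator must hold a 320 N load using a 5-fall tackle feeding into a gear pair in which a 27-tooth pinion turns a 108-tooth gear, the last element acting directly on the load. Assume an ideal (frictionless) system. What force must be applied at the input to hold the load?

16 N

Block-and-tackle MA = number of supporting rope parts = 5.
Gear pair MA = 108/27 = 4.
Combined ideal MA = 5 × 4 = 20.
Effort = load / MA = 320 / 20 = 16 N.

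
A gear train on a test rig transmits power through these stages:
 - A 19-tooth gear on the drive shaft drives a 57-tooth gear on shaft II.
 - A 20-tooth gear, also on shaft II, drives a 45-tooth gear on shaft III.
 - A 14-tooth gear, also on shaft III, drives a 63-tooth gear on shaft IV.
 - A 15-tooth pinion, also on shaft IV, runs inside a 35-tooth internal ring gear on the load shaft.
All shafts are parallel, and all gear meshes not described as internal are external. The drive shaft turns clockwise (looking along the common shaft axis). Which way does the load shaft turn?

anticlockwise

the drive shaft → shaft II: external mesh, 1 reversal → CCW.
shaft II → shaft III: external mesh, 1 reversal → CW.
shaft III → shaft IV: external mesh, 1 reversal → CCW.
shaft IV → the load shaft: internal mesh, same direction → CCW.
3 reversals in total — an odd number — so the load shaft turns opposite to the drive shaft.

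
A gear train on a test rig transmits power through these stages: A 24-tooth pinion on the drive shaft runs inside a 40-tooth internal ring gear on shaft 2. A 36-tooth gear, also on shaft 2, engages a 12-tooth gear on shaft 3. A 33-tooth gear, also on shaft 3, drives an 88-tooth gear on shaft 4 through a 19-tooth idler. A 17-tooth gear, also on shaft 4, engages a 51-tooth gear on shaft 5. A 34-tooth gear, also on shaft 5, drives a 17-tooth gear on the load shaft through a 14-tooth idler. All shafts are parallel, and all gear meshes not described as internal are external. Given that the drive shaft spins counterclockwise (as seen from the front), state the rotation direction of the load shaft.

the drive shaft → shaft 2: internal mesh, same direction → CCW.
shaft 2 → shaft 3: external mesh, 1 reversal → CW.
shaft 3 → shaft 4: driver → idler → driven is 2 external meshes, 2 reversals → CW.
shaft 4 → shaft 5: external mesh, 1 reversal → CCW.
shaft 5 → the load shaft: driver → idler → driven is 2 external meshes, 2 reversals → CCW.
6 reversals in total — an even number — so the load shaft turns the same way as the drive shaft.

counterclockwise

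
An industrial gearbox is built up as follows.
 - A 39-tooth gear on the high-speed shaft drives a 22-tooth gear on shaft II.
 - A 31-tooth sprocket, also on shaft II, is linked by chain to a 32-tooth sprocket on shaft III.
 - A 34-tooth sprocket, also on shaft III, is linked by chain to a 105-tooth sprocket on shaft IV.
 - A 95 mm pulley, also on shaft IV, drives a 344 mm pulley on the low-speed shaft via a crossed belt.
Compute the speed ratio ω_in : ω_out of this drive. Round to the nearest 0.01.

Each stage contributes driven/driver: gear mesh 22/39 = 0.5641, chain 32/31 = 1.0323, chain 105/34 = 3.0882, belt 344/95 = 3.6211.
Overall: 0.5641 × 1.0323 × 3.0882 × 3.6211 = 6.5117.

6.51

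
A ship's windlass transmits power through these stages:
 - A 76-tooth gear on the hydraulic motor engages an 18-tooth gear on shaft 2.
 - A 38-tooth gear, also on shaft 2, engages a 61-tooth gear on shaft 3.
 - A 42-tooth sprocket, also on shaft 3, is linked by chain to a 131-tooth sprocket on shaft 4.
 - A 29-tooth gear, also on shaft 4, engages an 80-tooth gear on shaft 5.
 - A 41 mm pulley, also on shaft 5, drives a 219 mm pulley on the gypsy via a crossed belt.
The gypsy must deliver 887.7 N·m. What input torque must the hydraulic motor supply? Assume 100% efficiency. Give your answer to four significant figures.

Overall ratio R = 0.23684 × 1.6053 × 3.119 × 2.7586 × 5.3415 = 17.473.
Input torque = output torque / R = 887.7 / 17.473 = 50.803 N·m.

50.80 N·m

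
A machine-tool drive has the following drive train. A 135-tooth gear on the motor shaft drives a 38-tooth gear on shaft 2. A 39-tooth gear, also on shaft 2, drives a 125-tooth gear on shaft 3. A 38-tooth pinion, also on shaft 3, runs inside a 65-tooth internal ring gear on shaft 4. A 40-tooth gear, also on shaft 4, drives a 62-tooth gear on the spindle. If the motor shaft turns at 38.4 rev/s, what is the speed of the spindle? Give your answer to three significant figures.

the motor shaft → shaft 2 (gear mesh, 38/135): 38.4 ÷ 0.28148 = 136.42 rev/s
shaft 2 → shaft 3 (gear mesh, 125/39): 136.42 ÷ 3.2051 = 42.563 rev/s
shaft 3 → shaft 4 (internal gear, 65/38): 42.563 ÷ 1.7105 = 24.883 rev/s
shaft 4 → the spindle (gear mesh, 62/40): 24.883 ÷ 1.55 = 16.054 rev/s

16.1 rev/s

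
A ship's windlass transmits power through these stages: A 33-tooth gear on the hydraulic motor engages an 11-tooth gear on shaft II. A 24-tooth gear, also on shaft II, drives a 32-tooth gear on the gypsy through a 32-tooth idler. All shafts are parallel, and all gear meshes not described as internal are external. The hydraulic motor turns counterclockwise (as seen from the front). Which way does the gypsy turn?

clockwise

the hydraulic motor → shaft II: external mesh, 1 reversal → CW.
shaft II → the gypsy: driver → idler → driven is 2 external meshes, 2 reversals → CW.
3 reversals in total — an odd number — so the gypsy turns opposite to the hydraulic motor.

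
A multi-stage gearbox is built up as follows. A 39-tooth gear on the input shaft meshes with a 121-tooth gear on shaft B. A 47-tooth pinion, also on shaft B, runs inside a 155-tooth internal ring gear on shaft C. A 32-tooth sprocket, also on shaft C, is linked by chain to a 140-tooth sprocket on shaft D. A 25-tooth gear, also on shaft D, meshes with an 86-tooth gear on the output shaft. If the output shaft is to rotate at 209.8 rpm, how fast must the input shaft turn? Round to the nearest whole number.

32307 rpm

Overall ratio R = 3.1026 × 3.2979 × 4.375 × 3.44 = 153.99.
Required input speed = output speed × R = 209.8 × 153.99 = 32307 rpm.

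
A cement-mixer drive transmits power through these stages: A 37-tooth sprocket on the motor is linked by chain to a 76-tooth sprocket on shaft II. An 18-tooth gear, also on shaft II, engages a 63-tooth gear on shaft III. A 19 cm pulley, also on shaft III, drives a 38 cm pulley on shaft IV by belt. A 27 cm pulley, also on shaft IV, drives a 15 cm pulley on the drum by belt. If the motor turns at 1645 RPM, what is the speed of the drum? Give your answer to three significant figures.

206 RPM

Chain: ratio = 76/37 = 2.0541, so shaft II turns at 1645 / 2.0541 = 800.86 RPM.
Gear mesh: ratio = 63/18 = 3.5, so shaft III turns at 800.86 / 3.5 = 228.82 RPM.
Belt: ratio = 38/19 = 2, so shaft IV turns at 228.82 / 2 = 114.41 RPM.
Belt: ratio = 15/27 = 0.55556, so the drum turns at 114.41 / 0.55556 = 205.93 RPM.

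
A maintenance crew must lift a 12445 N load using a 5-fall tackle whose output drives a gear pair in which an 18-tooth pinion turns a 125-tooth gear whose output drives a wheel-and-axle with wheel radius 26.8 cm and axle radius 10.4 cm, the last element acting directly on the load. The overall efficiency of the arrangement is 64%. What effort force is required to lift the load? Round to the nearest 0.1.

Block-and-tackle MA = number of supporting rope parts = 5.
Gear pair MA = 125/18 = 6.9444.
Wheel-and-axle MA = R/r = 26.8/10.4 = 2.5769.
Combined ideal MA = 5 × 6.9444 × 2.5769 = 89.476.
Actual MA = 89.476 × 0.64 = 57.265.
Effort = load / actual MA = 12445 / 57.265 = 217.32 N.

217.3 N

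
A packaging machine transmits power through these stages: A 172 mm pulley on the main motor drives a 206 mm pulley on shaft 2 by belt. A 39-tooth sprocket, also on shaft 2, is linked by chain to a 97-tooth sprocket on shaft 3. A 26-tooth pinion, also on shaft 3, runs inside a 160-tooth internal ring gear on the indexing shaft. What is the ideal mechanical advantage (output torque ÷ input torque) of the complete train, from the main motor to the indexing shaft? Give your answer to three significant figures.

18.3

Each stage contributes driven/driver: belt 206/172 = 1.1977, chain 97/39 = 2.4872, internal gear 160/26 = 6.1538.
Overall: 1.1977 × 2.4872 × 6.1538 = 18.331.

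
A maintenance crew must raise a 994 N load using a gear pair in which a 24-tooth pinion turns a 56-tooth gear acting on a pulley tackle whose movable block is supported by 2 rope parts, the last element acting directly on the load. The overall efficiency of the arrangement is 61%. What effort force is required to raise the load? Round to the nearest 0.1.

Gear pair MA = 56/24 = 2.3333.
Block-and-tackle MA = number of supporting rope parts = 2.
Combined ideal MA = 2.3333 × 2 = 4.6667.
Actual MA = 4.6667 × 0.61 = 2.8467.
Effort = load / actual MA = 994 / 2.8467 = 349.18 N.

349.2 N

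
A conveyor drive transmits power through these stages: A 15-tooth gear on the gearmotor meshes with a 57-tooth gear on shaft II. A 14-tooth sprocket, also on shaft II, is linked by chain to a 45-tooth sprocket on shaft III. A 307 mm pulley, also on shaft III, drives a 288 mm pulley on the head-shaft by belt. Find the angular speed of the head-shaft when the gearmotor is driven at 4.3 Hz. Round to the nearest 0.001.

0.375 Hz

Gear mesh: ratio = 57/15 = 3.8, so shaft II turns at 4.3 / 3.8 = 1.1316 Hz.
Chain: ratio = 45/14 = 3.2143, so shaft III turns at 1.1316 / 3.2143 = 0.35205 Hz.
Belt: ratio = 288/307 = 0.93811, so the head-shaft turns at 0.35205 / 0.93811 = 0.37527 Hz.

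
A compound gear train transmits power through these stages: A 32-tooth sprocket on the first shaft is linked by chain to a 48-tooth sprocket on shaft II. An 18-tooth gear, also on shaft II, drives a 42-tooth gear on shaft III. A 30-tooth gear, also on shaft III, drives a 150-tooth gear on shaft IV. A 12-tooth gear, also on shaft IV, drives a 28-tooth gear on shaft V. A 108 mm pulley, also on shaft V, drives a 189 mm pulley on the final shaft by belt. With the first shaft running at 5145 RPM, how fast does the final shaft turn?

72 RPM

Chain: ratio = 48/32 = 1.5, so shaft II turns at 5145 / 1.5 = 3430 RPM.
Gear mesh: ratio = 42/18 = 2.3333, so shaft III turns at 3430 / 2.3333 = 1470 RPM.
Gear mesh: ratio = 150/30 = 5, so shaft IV turns at 1470 / 5 = 294 RPM.
Gear mesh: ratio = 28/12 = 2.3333, so shaft V turns at 294 / 2.3333 = 126 RPM.
Belt: ratio = 189/108 = 1.75, so the final shaft turns at 126 / 1.75 = 72 RPM.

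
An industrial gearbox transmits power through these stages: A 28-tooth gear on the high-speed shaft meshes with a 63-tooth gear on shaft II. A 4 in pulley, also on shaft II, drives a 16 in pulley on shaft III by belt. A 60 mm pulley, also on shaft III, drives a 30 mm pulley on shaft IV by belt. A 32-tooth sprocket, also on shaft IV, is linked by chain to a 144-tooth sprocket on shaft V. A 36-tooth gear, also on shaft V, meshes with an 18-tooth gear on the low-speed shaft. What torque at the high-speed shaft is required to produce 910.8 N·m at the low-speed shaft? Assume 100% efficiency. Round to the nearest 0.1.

Overall ratio R = 2.25 × 4 × 0.5 × 4.5 × 0.5 = 10.125.
Input torque = output torque / R = 910.8 / 10.125 = 89.956 N·m.

90.0 N·m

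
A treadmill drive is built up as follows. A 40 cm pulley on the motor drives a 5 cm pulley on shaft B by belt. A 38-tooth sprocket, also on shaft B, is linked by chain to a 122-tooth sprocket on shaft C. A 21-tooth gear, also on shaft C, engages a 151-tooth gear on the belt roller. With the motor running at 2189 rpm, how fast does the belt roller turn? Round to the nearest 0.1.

758.6 rpm

Belt: ratio = 5/40 = 0.125, so shaft B turns at 2189 / 0.125 = 17512 rpm.
Chain: ratio = 122/38 = 3.2105, so shaft C turns at 17512 / 3.2105 = 5454.6 rpm.
Gear mesh: ratio = 151/21 = 7.1905, so the belt roller turns at 5454.6 / 7.1905 = 758.58 rpm.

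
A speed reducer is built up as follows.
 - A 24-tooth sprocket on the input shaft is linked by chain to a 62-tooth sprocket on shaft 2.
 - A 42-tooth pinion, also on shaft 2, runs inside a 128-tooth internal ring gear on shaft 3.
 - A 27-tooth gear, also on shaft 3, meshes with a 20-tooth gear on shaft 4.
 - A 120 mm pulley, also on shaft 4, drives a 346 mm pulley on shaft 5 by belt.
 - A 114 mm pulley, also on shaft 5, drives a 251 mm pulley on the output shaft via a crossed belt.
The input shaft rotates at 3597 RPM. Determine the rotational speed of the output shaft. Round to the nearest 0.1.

Chain: ratio = 62/24 = 2.5833, so shaft 2 turns at 3597 / 2.5833 = 1392.4 RPM.
Internal gear: ratio = 128/42 = 3.0476, so shaft 3 turns at 1392.4 / 3.0476 = 456.88 RPM.
Gear mesh: ratio = 20/27 = 0.74074, so shaft 4 turns at 456.88 / 0.74074 = 616.78 RPM.
Belt: ratio = 346/120 = 2.8833, so shaft 5 turns at 616.78 / 2.8833 = 213.91 RPM.
Belt: ratio = 251/114 = 2.2018, so the output shaft turns at 213.91 / 2.2018 = 97.156 RPM.

97.2 RPM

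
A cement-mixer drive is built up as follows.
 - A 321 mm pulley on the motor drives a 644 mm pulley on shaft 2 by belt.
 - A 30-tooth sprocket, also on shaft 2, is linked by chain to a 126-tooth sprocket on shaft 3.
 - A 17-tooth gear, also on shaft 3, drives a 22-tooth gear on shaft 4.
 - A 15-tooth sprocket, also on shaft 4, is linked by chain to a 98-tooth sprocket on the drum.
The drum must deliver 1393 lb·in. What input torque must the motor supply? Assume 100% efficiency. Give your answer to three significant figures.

Overall ratio R = 2.0062 × 4.2 × 1.2941 × 6.5333 = 71.242.
Input torque = output torque / R = 1393 / 71.242 = 19.553 lb·in.

19.6 lb·in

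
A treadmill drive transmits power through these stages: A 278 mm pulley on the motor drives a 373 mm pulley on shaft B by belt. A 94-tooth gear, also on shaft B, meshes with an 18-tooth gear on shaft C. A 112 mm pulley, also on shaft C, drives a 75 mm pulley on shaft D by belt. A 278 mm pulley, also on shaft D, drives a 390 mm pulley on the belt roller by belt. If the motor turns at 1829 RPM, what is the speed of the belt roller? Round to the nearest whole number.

the motor → shaft B (belt, 373/278): 1829 ÷ 1.3417 = 1363.2 RPM
shaft B → shaft C (gear mesh, 18/94): 1363.2 ÷ 0.19149 = 7118.8 RPM
shaft C → shaft D (belt, 75/112): 7118.8 ÷ 0.66964 = 10631 RPM
shaft D → the belt roller (belt, 390/278): 10631 ÷ 1.4029 = 7577.8 RPM

7578 RPM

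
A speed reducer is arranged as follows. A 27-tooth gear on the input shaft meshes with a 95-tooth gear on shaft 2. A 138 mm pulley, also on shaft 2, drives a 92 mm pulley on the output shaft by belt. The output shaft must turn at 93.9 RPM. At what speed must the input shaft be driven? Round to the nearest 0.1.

Overall ratio R = 3.5185 × 0.66667 = 2.3457.
Required input speed = output speed × R = 93.9 × 2.3457 = 220.26 RPM.

220.3 RPM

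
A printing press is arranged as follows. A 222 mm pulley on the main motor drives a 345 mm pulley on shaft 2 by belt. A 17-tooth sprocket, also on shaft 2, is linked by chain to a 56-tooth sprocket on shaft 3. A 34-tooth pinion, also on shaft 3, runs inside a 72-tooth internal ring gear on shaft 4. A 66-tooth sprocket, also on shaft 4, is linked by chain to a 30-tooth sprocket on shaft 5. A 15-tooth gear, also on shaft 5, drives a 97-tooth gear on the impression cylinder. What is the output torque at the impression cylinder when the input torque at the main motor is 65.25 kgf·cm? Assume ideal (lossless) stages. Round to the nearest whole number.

2079 kgf·cm

belt 345/222 = 1.5541 → τ = 65.25·1.5541 = 101.4 kgf·cm
chain 56/17 = 3.2941 → τ = 101.4·3.2941 = 334.03 kgf·cm
internal gear 72/34 = 2.1176 → τ = 334.03·2.1176 = 707.36 kgf·cm
chain 30/66 = 0.45455 → τ = 707.36·0.45455 = 321.53 kgf·cm
gear mesh 97/15 = 6.4667 → τ = 321.53·6.4667 = 2079.2 kgf·cm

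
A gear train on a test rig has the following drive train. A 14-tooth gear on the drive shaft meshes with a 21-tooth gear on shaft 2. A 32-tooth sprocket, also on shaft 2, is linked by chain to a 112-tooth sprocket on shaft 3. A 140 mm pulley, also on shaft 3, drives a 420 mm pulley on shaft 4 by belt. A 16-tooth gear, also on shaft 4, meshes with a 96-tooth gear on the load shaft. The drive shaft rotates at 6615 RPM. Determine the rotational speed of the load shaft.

70 RPM

gear mesh 21/14 = 1.5 → 6615/1.5 = 4410 RPM
chain 112/32 = 3.5 → 4410/3.5 = 1260 RPM
belt 420/140 = 3 → 1260/3 = 420 RPM
gear mesh 96/16 = 6 → 420/6 = 70 RPM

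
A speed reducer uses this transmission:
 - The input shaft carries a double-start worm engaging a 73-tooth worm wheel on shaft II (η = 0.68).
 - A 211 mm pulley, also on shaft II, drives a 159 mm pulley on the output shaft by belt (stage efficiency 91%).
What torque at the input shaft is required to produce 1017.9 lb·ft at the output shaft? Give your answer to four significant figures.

59.81 lb·ft

Overall ratio R = 36.5 × 0.75355 = 27.505; overall efficiency η = 0.68 × 0.91 = 0.6188.
Input torque = output torque / (R × η) = 1017.9 / (27.505 × 0.6188) = 59.806 lb·ft.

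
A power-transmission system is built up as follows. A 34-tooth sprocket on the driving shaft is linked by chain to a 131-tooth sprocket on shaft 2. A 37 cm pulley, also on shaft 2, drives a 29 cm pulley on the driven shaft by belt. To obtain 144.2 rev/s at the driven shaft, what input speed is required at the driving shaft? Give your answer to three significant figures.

Overall ratio R = 3.8529 × 0.78378 = 3.0199.
Required input speed = output speed × R = 144.2 × 3.0199 = 435.47 rev/s.

435 rev/s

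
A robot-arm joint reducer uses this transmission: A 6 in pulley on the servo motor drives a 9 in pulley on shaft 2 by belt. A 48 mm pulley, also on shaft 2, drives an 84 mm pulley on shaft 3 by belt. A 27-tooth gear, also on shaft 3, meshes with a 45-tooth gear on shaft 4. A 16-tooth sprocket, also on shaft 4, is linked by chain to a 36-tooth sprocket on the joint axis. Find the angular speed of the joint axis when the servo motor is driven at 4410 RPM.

448 RPM

the servo motor → shaft 2 (belt, 9/6): 4410 ÷ 1.5 = 2940 RPM
shaft 2 → shaft 3 (belt, 84/48): 2940 ÷ 1.75 = 1680 RPM
shaft 3 → shaft 4 (gear mesh, 45/27): 1680 ÷ 1.6667 = 1008 RPM
shaft 4 → the joint axis (chain, 36/16): 1008 ÷ 2.25 = 448 RPM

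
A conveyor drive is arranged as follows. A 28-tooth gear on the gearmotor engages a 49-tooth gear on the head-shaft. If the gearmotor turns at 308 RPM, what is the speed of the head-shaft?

Gear mesh: ratio = 49/28 = 1.75, so the head-shaft turns at 308 / 1.75 = 176 RPM.

176 RPM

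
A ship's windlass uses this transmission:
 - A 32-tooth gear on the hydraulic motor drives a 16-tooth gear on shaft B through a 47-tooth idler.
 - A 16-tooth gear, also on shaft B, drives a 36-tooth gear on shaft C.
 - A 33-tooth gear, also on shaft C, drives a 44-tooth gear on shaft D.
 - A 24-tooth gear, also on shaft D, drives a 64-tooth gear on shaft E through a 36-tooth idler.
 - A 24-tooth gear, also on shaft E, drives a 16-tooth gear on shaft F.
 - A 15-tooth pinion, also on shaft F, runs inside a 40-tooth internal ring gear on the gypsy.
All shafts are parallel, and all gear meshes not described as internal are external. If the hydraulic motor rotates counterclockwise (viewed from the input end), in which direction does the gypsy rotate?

clockwise

the hydraulic motor → shaft B: driver → idler → driven is 2 external meshes, 2 reversals → CCW.
shaft B → shaft C: external mesh, 1 reversal → CW.
shaft C → shaft D: external mesh, 1 reversal → CCW.
shaft D → shaft E: driver → idler → driven is 2 external meshes, 2 reversals → CCW.
shaft E → shaft F: external mesh, 1 reversal → CW.
shaft F → the gypsy: internal mesh, same direction → CW.
7 reversals in total — an odd number — so the gypsy turns opposite to the hydraulic motor.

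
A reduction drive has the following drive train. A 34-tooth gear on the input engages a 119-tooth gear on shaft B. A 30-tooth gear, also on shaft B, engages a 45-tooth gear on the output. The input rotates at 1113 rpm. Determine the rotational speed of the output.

Gear mesh: ratio = 119/34 = 3.5, so shaft B turns at 1113 / 3.5 = 318 rpm.
Gear mesh: ratio = 45/30 = 1.5, so the output turns at 318 / 1.5 = 212 rpm.

212 rpm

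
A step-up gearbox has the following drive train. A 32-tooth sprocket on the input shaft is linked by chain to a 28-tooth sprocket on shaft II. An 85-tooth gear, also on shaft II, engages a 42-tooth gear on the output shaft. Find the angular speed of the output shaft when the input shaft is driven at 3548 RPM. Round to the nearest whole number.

Chain: ratio = 28/32 = 0.875, so shaft II turns at 3548 / 0.875 = 4054.9 RPM.
Gear mesh: ratio = 42/85 = 0.49412, so the output shaft turns at 4054.9 / 0.49412 = 8206.3 RPM.

8206 RPM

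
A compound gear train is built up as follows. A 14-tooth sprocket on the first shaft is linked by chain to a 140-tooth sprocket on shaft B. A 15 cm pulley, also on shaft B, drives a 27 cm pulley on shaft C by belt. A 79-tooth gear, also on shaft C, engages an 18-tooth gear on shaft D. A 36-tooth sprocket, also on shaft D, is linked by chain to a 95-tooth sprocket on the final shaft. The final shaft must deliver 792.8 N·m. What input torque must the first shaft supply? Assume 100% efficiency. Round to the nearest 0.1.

Overall ratio R = 10 × 1.8 × 0.22785 × 2.6389 = 10.823.
Input torque = output torque / R = 792.8 / 10.823 = 73.253 N·m.

73.3 N·m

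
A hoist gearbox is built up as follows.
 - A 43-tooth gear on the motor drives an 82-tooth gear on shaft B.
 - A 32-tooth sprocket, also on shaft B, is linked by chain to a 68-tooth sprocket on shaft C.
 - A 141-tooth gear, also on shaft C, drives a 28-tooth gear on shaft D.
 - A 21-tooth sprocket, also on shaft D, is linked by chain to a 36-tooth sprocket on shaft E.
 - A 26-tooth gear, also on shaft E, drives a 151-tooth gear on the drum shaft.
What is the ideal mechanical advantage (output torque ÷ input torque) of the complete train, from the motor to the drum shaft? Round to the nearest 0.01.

8.01

Each stage contributes driven/driver: gear mesh 82/43 = 1.907, chain 68/32 = 2.125, gear mesh 28/141 = 0.19858, chain 36/21 = 1.7143, gear mesh 151/26 = 5.8077.
Overall: 1.907 × 2.125 × 0.19858 × 1.7143 × 5.8077 = 8.0118.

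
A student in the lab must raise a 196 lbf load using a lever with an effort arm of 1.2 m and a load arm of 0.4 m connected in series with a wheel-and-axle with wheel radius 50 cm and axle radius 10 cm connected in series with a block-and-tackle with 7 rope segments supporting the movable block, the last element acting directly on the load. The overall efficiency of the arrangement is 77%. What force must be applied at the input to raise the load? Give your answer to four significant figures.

Lever MA = effort arm / load arm = 1.2/0.4 = 3.
Wheel-and-axle MA = R/r = 50/10 = 5.
Block-and-tackle MA = number of supporting rope parts = 7.
Combined ideal MA = 3 × 5 × 7 = 105.
Actual MA = 105 × 0.77 = 80.85.
Effort = load / actual MA = 196 / 80.85 = 2.4242 lbf.

2.424 lbf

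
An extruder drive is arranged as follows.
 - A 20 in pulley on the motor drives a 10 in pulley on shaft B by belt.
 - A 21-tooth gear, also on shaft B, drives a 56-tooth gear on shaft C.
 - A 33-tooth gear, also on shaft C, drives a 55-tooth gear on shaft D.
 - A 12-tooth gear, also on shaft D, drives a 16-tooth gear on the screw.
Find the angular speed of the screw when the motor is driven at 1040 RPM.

351 RPM

Belt: ratio = 10/20 = 0.5, so shaft B turns at 1040 / 0.5 = 2080 RPM.
Gear mesh: ratio = 56/21 = 2.6667, so shaft C turns at 2080 / 2.6667 = 780 RPM.
Gear mesh: ratio = 55/33 = 1.6667, so shaft D turns at 780 / 1.6667 = 468 RPM.
Gear mesh: ratio = 16/12 = 1.3333, so the screw turns at 468 / 1.3333 = 351 RPM.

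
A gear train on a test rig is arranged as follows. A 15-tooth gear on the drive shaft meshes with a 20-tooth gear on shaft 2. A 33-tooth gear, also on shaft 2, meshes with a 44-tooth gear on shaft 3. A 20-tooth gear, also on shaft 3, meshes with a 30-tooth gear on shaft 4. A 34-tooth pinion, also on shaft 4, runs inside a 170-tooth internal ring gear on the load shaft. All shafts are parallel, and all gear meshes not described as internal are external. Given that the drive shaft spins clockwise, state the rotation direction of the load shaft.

counterclockwise

the drive shaft → shaft 2: external mesh, 1 reversal → CCW.
shaft 2 → shaft 3: external mesh, 1 reversal → CW.
shaft 3 → shaft 4: external mesh, 1 reversal → CCW.
shaft 4 → the load shaft: internal mesh, same direction → CCW.
3 reversals in total — an odd number — so the load shaft turns opposite to the drive shaft.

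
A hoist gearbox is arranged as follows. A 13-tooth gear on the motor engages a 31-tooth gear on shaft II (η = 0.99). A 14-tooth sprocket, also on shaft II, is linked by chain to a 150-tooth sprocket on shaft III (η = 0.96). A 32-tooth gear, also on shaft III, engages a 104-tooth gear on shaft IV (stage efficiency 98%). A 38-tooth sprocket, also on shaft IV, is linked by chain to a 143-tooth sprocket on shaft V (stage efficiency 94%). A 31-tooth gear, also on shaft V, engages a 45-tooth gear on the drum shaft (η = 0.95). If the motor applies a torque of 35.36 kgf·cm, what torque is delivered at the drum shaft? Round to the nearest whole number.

gear mesh 31/13 = 2.3846 → τ = 35.36·2.3846·0.99 = 83.477 kgf·cm
chain 150/14 = 10.714 → τ = 83.477·10.714·0.96 = 858.62 kgf·cm
gear mesh 104/32 = 3.25 → τ = 858.62·3.25·0.98 = 2734.7 kgf·cm
chain 143/38 = 3.7632 → τ = 2734.7·3.7632·0.94 = 9673.6 kgf·cm
gear mesh 45/31 = 1.4516 → τ = 9673.6·1.4516·0.95 = 13340 kgf·cm

13340 kgf·cm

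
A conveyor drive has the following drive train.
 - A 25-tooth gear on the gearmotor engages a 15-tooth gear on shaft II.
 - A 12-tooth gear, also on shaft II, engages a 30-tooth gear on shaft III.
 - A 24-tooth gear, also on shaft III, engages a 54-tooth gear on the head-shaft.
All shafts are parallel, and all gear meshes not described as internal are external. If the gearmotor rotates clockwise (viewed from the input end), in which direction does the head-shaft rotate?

the gearmotor → shaft II: external mesh, 1 reversal → CCW.
shaft II → shaft III: external mesh, 1 reversal → CW.
shaft III → the head-shaft: external mesh, 1 reversal → CCW.
3 reversals in total — an odd number — so the head-shaft turns opposite to the gearmotor.

anticlockwise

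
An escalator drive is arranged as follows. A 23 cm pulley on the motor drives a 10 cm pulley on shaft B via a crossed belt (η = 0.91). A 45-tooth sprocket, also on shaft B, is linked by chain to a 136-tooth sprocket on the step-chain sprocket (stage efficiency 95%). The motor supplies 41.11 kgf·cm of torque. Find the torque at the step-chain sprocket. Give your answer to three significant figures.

Belt: ratio = 10/23 = 0.43478; torque at shaft B = 41.11 × 0.43478 × 0.91 = 16.265 kgf·cm.
Chain: ratio = 136/45 = 3.0222; torque at the step-chain sprocket = 16.265 × 3.0222 × 0.95 = 46.699 kgf·cm.

46.7 kgf·cm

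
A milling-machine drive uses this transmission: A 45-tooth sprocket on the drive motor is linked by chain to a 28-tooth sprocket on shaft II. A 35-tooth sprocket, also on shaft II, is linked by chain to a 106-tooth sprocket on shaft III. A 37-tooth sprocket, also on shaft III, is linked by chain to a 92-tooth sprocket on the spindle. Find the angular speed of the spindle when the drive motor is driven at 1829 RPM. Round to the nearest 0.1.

chain 28/45 = 0.62222 → 1829/0.62222 = 2939.5 RPM
chain 106/35 = 3.0286 → 2939.5/3.0286 = 970.58 RPM
chain 92/37 = 2.4865 → 970.58/2.4865 = 390.34 RPM

390.3 RPM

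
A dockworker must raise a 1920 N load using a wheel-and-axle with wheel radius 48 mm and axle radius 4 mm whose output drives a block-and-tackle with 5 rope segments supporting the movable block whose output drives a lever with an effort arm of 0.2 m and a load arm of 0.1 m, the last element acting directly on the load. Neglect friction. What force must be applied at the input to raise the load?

Wheel-and-axle MA = R/r = 48/4 = 12.
Block-and-tackle MA = number of supporting rope parts = 5.
Lever MA = effort arm / load arm = 0.2/0.1 = 2.
Combined ideal MA = 12 × 5 × 2 = 120.
Effort = load / MA = 1920 / 120 = 16 N.

16 N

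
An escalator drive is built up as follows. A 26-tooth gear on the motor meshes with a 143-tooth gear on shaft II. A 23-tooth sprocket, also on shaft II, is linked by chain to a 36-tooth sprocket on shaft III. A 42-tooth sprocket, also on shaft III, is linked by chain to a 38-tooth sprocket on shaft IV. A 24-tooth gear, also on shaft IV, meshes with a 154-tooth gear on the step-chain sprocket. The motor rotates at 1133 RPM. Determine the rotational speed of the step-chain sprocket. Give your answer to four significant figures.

22.67 RPM

the motor → shaft II (gear mesh, 143/26): 1133 ÷ 5.5 = 206 RPM
shaft II → shaft III (chain, 36/23): 206 ÷ 1.5652 = 131.61 RPM
shaft III → shaft IV (chain, 38/42): 131.61 ÷ 0.90476 = 145.46 RPM
shaft IV → the step-chain sprocket (gear mesh, 154/24): 145.46 ÷ 6.4167 = 22.67 RPM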